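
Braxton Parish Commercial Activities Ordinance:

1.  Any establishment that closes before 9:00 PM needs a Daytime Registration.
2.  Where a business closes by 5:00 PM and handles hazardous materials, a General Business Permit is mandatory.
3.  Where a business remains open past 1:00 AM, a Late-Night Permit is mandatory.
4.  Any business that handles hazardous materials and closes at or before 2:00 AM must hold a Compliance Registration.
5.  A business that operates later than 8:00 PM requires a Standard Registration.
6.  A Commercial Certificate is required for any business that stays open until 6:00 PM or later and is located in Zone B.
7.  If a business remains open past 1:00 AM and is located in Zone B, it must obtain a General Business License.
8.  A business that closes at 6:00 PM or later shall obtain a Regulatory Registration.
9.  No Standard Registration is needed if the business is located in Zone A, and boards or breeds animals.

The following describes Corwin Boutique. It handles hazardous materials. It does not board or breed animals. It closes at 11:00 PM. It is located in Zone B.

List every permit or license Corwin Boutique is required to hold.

Commercial Certificate, Compliance Registration, Regulatory Registration, Standard Registration

1. closes 11:00 PM, after 9:00 PM → Daytime Registration not required.
2. closes 11:00 PM, after 5:00 PM; handles hazardous materials → General Business Permit not required.
3. closes 11:00 PM, at/before 1:00 AM → Late-Night Permit not required.
4. handles hazardous materials; closes 11:00 PM, at/before 2:00 AM → Compliance Registration required.
5. closes 11:00 PM, after 8:00 PM → Standard Registration required.
6. closes 11:00 PM, after 6:00 PM; is located in Zone B → Commercial Certificate required.
7. closes 11:00 PM, at/before 1:00 AM; is located in Zone B → General Business License not required.
8. closes 11:00 PM, after 6:00 PM → Regulatory Registration required.
9. is located in Zone B (not: is located in Zone A); does not board or breed animals → Standard Registration exemption does not apply.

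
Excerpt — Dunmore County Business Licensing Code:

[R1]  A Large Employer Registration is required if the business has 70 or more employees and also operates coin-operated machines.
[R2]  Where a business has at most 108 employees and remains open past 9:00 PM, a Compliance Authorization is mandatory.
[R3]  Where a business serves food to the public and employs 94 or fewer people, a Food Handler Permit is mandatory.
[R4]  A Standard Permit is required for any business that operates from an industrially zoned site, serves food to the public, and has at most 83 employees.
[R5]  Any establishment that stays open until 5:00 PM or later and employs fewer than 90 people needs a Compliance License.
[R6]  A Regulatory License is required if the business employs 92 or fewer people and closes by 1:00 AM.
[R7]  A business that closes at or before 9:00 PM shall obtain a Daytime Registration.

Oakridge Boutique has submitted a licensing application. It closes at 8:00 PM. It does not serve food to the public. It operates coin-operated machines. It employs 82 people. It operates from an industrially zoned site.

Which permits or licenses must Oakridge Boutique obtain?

Compliance License, Daytime Registration, Large Employer Registration, Regulatory License

[R1] employees 82 ≥ 70; operates coin-operated machines → Large Employer Registration required.
[R2] employees 82 ≤ 108; closes 8:00 PM, at/before 9:00 PM → Compliance Authorization not required.
[R3] does not serve food to the public; employees 82 ≤ 94 → Food Handler Permit not required.
[R4] operates from an industrially zoned site; does not serve food to the public; employees 82 ≤ 83 → Standard Permit not required.
[R5] closes 8:00 PM, after 5:00 PM; employees 82 < 90 → Compliance License required.
[R6] employees 82 ≤ 92; closes 8:00 PM, at/before 1:00 AM → Regulatory License required.
[R7] closes 8:00 PM, at/before 9:00 PM → Daytime Registration required.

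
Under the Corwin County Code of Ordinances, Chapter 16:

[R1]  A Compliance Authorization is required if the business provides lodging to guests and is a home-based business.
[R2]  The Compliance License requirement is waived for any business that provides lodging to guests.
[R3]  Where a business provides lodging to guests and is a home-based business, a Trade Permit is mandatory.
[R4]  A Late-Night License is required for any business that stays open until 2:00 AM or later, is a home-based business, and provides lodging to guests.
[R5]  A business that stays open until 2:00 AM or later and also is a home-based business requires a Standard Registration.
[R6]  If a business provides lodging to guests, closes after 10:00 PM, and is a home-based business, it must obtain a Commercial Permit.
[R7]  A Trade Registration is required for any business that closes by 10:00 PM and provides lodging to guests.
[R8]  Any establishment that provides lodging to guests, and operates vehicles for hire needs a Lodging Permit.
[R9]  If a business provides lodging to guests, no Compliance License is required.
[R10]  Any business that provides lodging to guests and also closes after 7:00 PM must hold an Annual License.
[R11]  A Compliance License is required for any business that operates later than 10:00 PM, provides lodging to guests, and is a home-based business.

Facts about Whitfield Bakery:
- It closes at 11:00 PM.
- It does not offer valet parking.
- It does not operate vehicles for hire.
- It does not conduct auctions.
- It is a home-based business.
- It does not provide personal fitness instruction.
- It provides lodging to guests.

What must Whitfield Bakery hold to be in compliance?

[R1] provides lodging to guests; is a home-based business → Compliance Authorization required.
[R2] provides lodging to guests → exempt from Compliance License.
[R3] provides lodging to guests; is a home-based business → Trade Permit required.
[R4] closes 11:00 PM, at/before 2:00 AM; is a home-based business; provides lodging to guests → Late-Night License not required.
[R5] closes 11:00 PM, at/before 2:00 AM; is a home-based business → Standard Registration not required.
[R6] provides lodging to guests; closes 11:00 PM, after 10:00 PM; is a home-based business → Commercial Permit required.
[R7] closes 11:00 PM, after 10:00 PM; provides lodging to guests → Trade Registration not required.
[R8] provides lodging to guests; does not operate vehicles for hire → Lodging Permit not required.
[R9] provides lodging to guests → exempt from Compliance License.
[R10] provides lodging to guests; closes 11:00 PM, after 7:00 PM → Annual License required.
[R11] closes 11:00 PM, after 10:00 PM; provides lodging to guests; is a home-based business → Compliance License required.

Annual License, Commercial Permit, Compliance Authorization, Trade Permit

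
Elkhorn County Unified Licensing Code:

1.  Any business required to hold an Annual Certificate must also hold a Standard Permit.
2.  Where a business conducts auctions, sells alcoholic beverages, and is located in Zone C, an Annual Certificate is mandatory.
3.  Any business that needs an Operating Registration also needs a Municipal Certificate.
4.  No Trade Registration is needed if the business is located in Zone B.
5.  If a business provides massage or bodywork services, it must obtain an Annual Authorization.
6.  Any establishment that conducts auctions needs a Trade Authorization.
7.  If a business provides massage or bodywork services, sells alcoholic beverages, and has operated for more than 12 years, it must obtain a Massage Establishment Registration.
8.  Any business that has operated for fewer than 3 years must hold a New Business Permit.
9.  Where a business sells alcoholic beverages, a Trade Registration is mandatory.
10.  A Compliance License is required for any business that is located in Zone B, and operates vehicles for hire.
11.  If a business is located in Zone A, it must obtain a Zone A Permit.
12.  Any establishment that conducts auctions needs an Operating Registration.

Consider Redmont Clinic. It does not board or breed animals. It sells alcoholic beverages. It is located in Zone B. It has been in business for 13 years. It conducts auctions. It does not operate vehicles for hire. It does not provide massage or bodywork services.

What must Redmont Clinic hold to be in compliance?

1. Annual Certificate is not required → no effect.
2. conducts auctions; sells alcoholic beverages; is located in Zone B (not: is located in Zone C) → Annual Certificate not required.
3. Operating Registration is required → Municipal Certificate also required.
4. is located in Zone B → exempt from Trade Registration.
5. does not provide massage or bodywork services → Annual Authorization not required.
6. conducts auctions → Trade Authorization required.
7. does not provide massage or bodywork services; sells alcoholic beverages; years in business 13 > 12 → Massage Establishment Registration not required.
8. years in business 13 ≥ 3 → New Business Permit not required.
9. sells alcoholic beverages → Trade Registration required.
10. is located in Zone B; does not operate vehicles for hire → Compliance License not required.
11. is located in Zone B (not: is located in Zone A) → Zone A Permit not required.
12. conducts auctions → Operating Registration required.

Municipal Certificate, Operating Registration, Trade Authorization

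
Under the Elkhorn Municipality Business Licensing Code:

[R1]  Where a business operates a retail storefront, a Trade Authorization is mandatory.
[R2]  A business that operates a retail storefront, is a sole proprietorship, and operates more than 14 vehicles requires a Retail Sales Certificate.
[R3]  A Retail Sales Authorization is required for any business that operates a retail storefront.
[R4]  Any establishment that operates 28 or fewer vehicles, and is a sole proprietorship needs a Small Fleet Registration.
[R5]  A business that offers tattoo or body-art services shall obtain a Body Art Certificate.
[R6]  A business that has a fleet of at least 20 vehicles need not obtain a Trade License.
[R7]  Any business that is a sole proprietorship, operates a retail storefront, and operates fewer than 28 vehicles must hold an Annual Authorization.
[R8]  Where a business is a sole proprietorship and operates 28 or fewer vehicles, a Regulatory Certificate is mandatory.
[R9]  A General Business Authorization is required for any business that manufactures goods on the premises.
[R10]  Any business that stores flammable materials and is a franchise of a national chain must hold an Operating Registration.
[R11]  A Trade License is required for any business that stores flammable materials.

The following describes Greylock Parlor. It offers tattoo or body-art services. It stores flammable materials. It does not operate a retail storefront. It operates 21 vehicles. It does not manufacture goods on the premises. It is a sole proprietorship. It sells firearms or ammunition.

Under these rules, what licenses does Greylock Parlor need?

Body Art Certificate, Regulatory Certificate, Small Fleet Registration

[R1] does not operate a retail storefront → Trade Authorization not required.
[R2] does not operate a retail storefront; is a sole proprietorship; vehicles 21 > 14 → Retail Sales Certificate not required.
[R3] does not operate a retail storefront → Retail Sales Authorization not required.
[R4] vehicles 21 ≤ 28; is a sole proprietorship → Small Fleet Registration required.
[R5] offers tattoo or body-art services → Body Art Certificate required.
[R6] vehicles 21 ≥ 20 → exempt from Trade License.
[R7] is a sole proprietorship; does not operate a retail storefront; vehicles 21 < 28 → Annual Authorization not required.
[R8] is a sole proprietorship; vehicles 21 ≤ 28 → Regulatory Certificate required.
[R9] does not manufacture goods on the premises → General Business Authorization not required.
[R10] stores flammable materials; is a sole proprietorship (not: is a franchise of a national chain) → Operating Registration not required.
[R11] stores flammable materials → Trade License required.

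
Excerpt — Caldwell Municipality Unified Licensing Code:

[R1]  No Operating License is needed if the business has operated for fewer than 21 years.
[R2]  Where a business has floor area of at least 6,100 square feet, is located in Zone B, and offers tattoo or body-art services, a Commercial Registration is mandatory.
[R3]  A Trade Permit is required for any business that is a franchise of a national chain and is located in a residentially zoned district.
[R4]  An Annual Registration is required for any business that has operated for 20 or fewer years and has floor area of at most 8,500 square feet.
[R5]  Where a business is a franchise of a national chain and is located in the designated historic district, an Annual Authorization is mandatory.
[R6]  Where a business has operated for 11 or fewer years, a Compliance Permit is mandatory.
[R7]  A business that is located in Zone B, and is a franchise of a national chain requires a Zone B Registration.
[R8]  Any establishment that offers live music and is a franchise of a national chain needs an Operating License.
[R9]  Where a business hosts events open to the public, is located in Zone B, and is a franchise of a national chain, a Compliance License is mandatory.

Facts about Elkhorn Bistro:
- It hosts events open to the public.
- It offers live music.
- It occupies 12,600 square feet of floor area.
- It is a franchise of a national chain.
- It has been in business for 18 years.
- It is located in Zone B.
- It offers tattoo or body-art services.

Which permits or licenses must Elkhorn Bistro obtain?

Commercial Registration, Compliance License, Zone B Registration

[R1] years in business 18 < 21 → exempt from Operating License.
[R2] floor area 12,600 square feet ≥ 6,100 square feet; is located in Zone B; offers tattoo or body-art services → Commercial Registration required.
[R3] is a franchise of a national chain; is located in Zone B (not: is located in a residentially zoned district) → Trade Permit not required.
[R4] years in business 18 ≤ 20; floor area 12,600 square feet > 8,500 square feet → Annual Registration not required.
[R5] is a franchise of a national chain; is located in Zone B (not: is located in the designated historic district) → Annual Authorization not required.
[R6] years in business 18 > 11 → Compliance Permit not required.
[R7] is located in Zone B; is a franchise of a national chain → Zone B Registration required.
[R8] offers live music; is a franchise of a national chain → Operating License required.
[R9] hosts events open to the public; is located in Zone B; is a franchise of a national chain → Compliance License required.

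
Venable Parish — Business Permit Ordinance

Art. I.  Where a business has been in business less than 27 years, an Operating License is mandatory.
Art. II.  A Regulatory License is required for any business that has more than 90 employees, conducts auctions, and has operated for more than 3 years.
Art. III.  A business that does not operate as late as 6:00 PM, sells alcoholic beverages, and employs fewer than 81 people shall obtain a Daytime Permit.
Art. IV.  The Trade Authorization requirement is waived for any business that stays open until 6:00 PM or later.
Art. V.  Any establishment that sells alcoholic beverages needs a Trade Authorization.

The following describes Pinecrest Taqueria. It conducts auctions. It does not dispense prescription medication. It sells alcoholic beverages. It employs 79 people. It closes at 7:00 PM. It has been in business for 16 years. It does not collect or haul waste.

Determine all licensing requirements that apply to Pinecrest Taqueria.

Operating License

Art. I. years in business 16 < 27 → Operating License required.
Art. II. employees 79 ≤ 90; conducts auctions; years in business 16 > 3 → Regulatory License not required.
Art. III. closes 7:00 PM, after 6:00 PM; sells alcoholic beverages; employees 79 < 81 → Daytime Permit not required.
Art. IV. closes 7:00 PM, after 6:00 PM → exempt from Trade Authorization.
Art. V. sells alcoholic beverages → Trade Authorization required.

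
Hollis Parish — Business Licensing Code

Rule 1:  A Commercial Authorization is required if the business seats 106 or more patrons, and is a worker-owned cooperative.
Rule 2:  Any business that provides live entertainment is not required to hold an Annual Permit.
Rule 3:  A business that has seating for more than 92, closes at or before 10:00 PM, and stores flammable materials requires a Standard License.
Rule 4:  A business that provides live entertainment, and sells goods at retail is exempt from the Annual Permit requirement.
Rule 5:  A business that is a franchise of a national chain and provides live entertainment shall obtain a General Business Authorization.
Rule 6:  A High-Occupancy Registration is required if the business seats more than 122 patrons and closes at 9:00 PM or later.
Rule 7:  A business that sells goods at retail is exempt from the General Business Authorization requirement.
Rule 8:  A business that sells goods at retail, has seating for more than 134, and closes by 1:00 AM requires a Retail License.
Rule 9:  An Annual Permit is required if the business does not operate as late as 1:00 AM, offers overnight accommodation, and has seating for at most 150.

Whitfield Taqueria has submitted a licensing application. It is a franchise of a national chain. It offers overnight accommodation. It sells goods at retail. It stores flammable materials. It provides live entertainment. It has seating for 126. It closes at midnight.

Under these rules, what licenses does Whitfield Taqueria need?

High-Occupancy Registration

Rule 1: seating 126 ≥ 106; is a franchise of a national chain (not: is a worker-owned cooperative) → Commercial Authorization not required.
Rule 2: provides live entertainment → exempt from Annual Permit.
Rule 3: seating 126 > 92; closes midnight, after 10:00 PM; stores flammable materials → Standard License not required.
Rule 4: provides live entertainment; sells goods at retail → exempt from Annual Permit.
Rule 5: is a franchise of a national chain; provides live entertainment → General Business Authorization required.
Rule 6: seating 126 > 122; closes midnight, after 9:00 PM → High-Occupancy Registration required.
Rule 7: sells goods at retail → exempt from General Business Authorization.
Rule 8: sells goods at retail; seating 126 ≤ 134; closes midnight, at/before 1:00 AM → Retail License not required.
Rule 9: closes midnight, at/before 1:00 AM; offers overnight accommodation; seating 126 ≤ 150 → Annual Permit required.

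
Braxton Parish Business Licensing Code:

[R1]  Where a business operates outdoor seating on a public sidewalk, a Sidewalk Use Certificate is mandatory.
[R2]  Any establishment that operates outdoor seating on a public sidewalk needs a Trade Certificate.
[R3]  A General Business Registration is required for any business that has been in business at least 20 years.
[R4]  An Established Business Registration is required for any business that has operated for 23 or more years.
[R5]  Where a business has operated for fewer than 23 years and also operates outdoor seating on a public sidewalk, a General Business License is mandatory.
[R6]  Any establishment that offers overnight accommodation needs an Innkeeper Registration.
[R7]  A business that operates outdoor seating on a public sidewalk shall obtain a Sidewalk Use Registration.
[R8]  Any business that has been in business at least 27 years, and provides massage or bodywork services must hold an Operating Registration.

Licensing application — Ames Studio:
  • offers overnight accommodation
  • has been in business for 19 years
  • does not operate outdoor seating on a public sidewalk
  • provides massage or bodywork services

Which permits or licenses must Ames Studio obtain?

[R1] does not operate outdoor seating on a public sidewalk → Sidewalk Use Certificate not required.
[R2] does not operate outdoor seating on a public sidewalk → Trade Certificate not required.
[R3] years in business 19 < 20 → General Business Registration not required.
[R4] years in business 19 < 23 → Established Business Registration not required.
[R5] years in business 19 < 23; does not operate outdoor seating on a public sidewalk → General Business License not required.
[R6] offers overnight accommodation → Innkeeper Registration required.
[R7] does not operate outdoor seating on a public sidewalk → Sidewalk Use Registration not required.
[R8] years in business 19 < 27; provides massage or bodywork services → Operating Registration not required.

Innkeeper Registration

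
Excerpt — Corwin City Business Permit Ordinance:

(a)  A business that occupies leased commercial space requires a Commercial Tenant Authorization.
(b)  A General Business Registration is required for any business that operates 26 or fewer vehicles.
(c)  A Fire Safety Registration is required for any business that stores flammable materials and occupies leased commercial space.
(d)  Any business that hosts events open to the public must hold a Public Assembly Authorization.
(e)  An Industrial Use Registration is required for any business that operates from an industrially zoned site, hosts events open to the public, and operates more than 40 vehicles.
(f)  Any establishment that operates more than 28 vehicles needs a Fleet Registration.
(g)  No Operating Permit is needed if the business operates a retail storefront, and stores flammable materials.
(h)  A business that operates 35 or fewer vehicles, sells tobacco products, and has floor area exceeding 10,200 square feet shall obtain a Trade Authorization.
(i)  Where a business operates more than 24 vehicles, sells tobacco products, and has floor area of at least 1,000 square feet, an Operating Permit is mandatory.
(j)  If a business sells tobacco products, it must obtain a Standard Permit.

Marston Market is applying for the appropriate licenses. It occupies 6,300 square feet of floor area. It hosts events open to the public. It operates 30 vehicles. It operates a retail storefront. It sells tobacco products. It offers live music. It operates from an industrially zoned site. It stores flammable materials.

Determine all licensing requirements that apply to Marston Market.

(a) operates from an industrially zoned site (not: occupies leased commercial space) → Commercial Tenant Authorization not required.
(b) vehicles 30 > 26 → General Business Registration not required.
(c) stores flammable materials; operates from an industrially zoned site (not: occupies leased commercial space) → Fire Safety Registration not required.
(d) hosts events open to the public → Public Assembly Authorization required.
(e) operates from an industrially zoned site; hosts events open to the public; vehicles 30 ≤ 40 → Industrial Use Registration not required.
(f) vehicles 30 > 28 → Fleet Registration required.
(g) operates a retail storefront; stores flammable materials → exempt from Operating Permit.
(h) vehicles 30 ≤ 35; sells tobacco products; floor area 6,300 square feet ≤ 10,200 square feet → Trade Authorization not required.
(i) vehicles 30 > 24; sells tobacco products; floor area 6,300 square feet ≥ 1,000 square feet → Operating Permit required.
(j) sells tobacco products → Standard Permit required.

Fleet Registration, Public Assembly Authorization, Standard Permit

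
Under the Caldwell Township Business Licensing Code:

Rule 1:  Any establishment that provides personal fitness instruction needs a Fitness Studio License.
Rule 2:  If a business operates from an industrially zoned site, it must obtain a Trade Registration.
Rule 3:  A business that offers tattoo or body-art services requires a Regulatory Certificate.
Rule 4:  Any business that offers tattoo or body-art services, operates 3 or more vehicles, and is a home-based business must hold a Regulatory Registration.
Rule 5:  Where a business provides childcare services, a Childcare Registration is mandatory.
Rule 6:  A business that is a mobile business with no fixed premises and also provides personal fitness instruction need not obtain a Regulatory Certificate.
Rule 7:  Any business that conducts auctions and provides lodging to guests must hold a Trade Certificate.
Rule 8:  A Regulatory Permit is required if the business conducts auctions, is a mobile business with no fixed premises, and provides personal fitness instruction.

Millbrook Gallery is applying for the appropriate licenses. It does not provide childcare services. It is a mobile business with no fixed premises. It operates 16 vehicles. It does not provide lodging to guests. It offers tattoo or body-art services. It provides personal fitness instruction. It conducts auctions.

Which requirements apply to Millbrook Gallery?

Rule 1: provides personal fitness instruction → Fitness Studio License required.
Rule 2: is a mobile business with no fixed premises (not: operates from an industrially zoned site) → Trade Registration not required.
Rule 3: offers tattoo or body-art services → Regulatory Certificate required.
Rule 4: offers tattoo or body-art services; vehicles 16 ≥ 3; is a mobile business with no fixed premises (not: is a home-based business) → Regulatory Registration not required.
Rule 5: does not provide childcare services → Childcare Registration not required.
Rule 6: is a mobile business with no fixed premises; provides personal fitness instruction → exempt from Regulatory Certificate.
Rule 7: conducts auctions; does not provide lodging to guests → Trade Certificate not required.
Rule 8: conducts auctions; is a mobile business with no fixed premises; provides personal fitness instruction → Regulatory Permit required.

Fitness Studio License, Regulatory Permit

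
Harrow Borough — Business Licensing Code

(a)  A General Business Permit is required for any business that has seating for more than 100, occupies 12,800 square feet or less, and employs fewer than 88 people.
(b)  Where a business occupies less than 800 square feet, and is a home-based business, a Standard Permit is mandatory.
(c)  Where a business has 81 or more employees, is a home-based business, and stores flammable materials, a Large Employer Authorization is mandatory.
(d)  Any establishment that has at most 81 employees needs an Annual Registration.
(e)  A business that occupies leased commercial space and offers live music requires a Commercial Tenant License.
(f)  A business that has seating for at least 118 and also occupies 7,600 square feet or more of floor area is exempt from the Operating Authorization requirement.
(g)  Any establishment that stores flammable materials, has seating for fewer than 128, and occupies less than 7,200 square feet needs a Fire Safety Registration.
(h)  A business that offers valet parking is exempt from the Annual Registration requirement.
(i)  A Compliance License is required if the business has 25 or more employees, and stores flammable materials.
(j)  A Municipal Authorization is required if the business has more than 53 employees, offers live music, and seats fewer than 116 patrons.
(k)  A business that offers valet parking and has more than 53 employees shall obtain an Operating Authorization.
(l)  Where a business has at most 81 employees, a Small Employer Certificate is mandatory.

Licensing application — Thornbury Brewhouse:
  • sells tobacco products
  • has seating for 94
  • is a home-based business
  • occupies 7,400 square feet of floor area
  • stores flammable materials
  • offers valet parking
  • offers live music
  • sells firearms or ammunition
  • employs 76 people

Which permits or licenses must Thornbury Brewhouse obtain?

(a) seating 94 ≤ 100; floor area 7,400 square feet ≤ 12,800 square feet; employees 76 < 88 → General Business Permit not required.
(b) floor area 7,400 square feet ≥ 800 square feet; is a home-based business → Standard Permit not required.
(c) employees 76 < 81; is a home-based business; stores flammable materials → Large Employer Authorization not required.
(d) employees 76 ≤ 81 → Annual Registration required.
(e) is a home-based business (not: occupies leased commercial space); offers live music → Commercial Tenant License not required.
(f) seating 94 < 118; floor area 7,400 square feet < 7,600 square feet → Operating Authorization exemption does not apply.
(g) stores flammable materials; seating 94 < 128; floor area 7,400 square feet ≥ 7,200 square feet → Fire Safety Registration not required.
(h) offers valet parking → exempt from Annual Registration.
(i) employees 76 ≥ 25; stores flammable materials → Compliance License required.
(j) employees 76 > 53; offers live music; seating 94 < 116 → Municipal Authorization required.
(k) offers valet parking; employees 76 > 53 → Operating Authorization required.
(l) employees 76 ≤ 81 → Small Employer Certificate required.

Compliance License, Municipal Authorization, Operating Authorization, Small Employer Certificate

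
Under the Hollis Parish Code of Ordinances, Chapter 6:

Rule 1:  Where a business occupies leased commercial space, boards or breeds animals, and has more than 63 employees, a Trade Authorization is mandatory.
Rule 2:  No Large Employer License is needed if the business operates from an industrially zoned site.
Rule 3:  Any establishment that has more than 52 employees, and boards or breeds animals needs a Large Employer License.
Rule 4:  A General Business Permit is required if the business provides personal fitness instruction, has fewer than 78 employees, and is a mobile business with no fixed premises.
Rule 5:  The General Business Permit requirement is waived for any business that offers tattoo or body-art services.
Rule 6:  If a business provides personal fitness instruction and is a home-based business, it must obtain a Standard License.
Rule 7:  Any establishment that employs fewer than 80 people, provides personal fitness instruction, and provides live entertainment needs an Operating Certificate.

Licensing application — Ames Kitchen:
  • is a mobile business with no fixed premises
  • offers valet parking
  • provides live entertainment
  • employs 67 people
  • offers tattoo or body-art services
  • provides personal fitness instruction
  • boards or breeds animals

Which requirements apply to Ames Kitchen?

Large Employer License, Operating Certificate

Rule 1: is a mobile business with no fixed premises (not: occupies leased commercial space); boards or breeds animals; employees 67 > 63 → Trade Authorization not required.
Rule 2: is a mobile business with no fixed premises (not: operates from an industrially zoned site) → Large Employer License exemption does not apply.
Rule 3: employees 67 > 52; boards or breeds animals → Large Employer License required.
Rule 4: provides personal fitness instruction; employees 67 < 78; is a mobile business with no fixed premises → General Business Permit required.
Rule 5: offers tattoo or body-art services → exempt from General Business Permit.
Rule 6: provides personal fitness instruction; is a mobile business with no fixed premises (not: is a home-based business) → Standard License not required.
Rule 7: employees 67 < 80; provides personal fitness instruction; provides live entertainment → Operating Certificate required.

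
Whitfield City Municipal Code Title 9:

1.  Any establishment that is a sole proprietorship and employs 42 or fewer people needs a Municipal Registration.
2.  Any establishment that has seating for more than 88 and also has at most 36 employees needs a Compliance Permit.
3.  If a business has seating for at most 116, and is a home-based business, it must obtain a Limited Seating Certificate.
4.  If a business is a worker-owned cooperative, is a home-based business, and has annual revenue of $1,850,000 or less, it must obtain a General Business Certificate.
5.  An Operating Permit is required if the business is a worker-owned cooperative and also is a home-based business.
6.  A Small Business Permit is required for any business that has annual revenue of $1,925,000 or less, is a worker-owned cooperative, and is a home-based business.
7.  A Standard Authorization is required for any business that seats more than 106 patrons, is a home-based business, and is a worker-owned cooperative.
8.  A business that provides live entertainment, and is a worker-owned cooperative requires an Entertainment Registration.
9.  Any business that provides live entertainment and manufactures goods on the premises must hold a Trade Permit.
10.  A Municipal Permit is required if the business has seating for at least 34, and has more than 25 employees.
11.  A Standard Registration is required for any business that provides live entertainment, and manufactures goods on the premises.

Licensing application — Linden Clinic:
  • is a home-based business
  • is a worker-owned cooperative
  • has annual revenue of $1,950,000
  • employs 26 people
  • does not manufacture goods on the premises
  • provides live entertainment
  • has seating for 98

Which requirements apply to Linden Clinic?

Compliance Permit, Entertainment Registration, Limited Seating Certificate, Municipal Permit, Operating Permit

1. is a worker-owned cooperative (not: is a sole proprietorship); employees 26 ≤ 42 → Municipal Registration not required.
2. seating 98 > 88; employees 26 ≤ 36 → Compliance Permit required.
3. seating 98 ≤ 116; is a home-based business → Limited Seating Certificate required.
4. is a worker-owned cooperative; is a home-based business; revenue $1,950,000 > $1,850,000 → General Business Certificate not required.
5. is a worker-owned cooperative; is a home-based business → Operating Permit required.
6. revenue $1,950,000 > $1,925,000; is a worker-owned cooperative; is a home-based business → Small Business Permit not required.
7. seating 98 ≤ 106; is a home-based business; is a worker-owned cooperative → Standard Authorization not required.
8. provides live entertainment; is a worker-owned cooperative → Entertainment Registration required.
9. provides live entertainment; does not manufacture goods on the premises → Trade Permit not required.
10. seating 98 ≥ 34; employees 26 > 25 → Municipal Permit required.
11. provides live entertainment; does not manufacture goods on the premises → Standard Registration not required.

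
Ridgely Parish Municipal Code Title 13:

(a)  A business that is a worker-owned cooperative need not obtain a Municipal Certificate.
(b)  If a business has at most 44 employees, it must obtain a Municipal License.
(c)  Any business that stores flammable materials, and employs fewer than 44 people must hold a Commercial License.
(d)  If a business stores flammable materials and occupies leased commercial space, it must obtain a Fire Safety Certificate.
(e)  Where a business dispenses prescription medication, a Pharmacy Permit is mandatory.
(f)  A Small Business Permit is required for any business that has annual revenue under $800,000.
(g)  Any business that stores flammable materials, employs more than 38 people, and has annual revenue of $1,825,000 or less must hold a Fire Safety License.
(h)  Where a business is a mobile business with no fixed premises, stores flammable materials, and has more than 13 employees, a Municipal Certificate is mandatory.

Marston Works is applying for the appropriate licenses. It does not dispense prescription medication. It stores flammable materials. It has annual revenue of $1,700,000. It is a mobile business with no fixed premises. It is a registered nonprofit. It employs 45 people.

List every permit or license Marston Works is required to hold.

(a) is a registered nonprofit (not: is a worker-owned cooperative) → Municipal Certificate exemption does not apply.
(b) employees 45 > 44 → Municipal License not required.
(c) stores flammable materials; employees 45 ≥ 44 → Commercial License not required.
(d) stores flammable materials; is a mobile business with no fixed premises (not: occupies leased commercial space) → Fire Safety Certificate not required.
(e) does not dispense prescription medication → Pharmacy Permit not required.
(f) revenue $1,700,000 ≥ $800,000 → Small Business Permit not required.
(g) stores flammable materials; employees 45 > 38; revenue $1,700,000 ≤ $1,825,000 → Fire Safety License required.
(h) is a mobile business with no fixed premises; stores flammable materials; employees 45 > 13 → Municipal Certificate required.

Fire Safety License, Municipal Certificate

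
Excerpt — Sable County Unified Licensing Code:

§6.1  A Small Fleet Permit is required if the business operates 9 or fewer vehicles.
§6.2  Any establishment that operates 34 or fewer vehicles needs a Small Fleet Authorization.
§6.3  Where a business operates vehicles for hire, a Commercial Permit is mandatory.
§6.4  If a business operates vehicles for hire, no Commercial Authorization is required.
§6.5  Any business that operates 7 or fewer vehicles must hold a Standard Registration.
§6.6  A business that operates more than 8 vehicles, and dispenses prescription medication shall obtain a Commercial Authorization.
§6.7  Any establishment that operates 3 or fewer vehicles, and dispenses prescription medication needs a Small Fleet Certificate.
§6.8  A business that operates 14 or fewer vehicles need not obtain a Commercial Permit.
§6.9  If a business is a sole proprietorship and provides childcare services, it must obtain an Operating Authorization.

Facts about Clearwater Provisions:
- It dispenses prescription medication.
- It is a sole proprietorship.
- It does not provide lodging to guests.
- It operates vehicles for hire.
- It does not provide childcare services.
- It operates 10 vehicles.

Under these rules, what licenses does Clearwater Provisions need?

§6.1 vehicles 10 > 9 → Small Fleet Permit not required.
§6.2 vehicles 10 ≤ 34 → Small Fleet Authorization required.
§6.3 operates vehicles for hire → Commercial Permit required.
§6.4 operates vehicles for hire → exempt from Commercial Authorization.
§6.5 vehicles 10 > 7 → Standard Registration not required.
§6.6 vehicles 10 > 8; dispenses prescription medication → Commercial Authorization required.
§6.7 vehicles 10 > 3; dispenses prescription medication → Small Fleet Certificate not required.
§6.8 vehicles 10 ≤ 14 → exempt from Commercial Permit.
§6.9 is a sole proprietorship; does not provide childcare services → Operating Authorization not required.

Small Fleet Authorization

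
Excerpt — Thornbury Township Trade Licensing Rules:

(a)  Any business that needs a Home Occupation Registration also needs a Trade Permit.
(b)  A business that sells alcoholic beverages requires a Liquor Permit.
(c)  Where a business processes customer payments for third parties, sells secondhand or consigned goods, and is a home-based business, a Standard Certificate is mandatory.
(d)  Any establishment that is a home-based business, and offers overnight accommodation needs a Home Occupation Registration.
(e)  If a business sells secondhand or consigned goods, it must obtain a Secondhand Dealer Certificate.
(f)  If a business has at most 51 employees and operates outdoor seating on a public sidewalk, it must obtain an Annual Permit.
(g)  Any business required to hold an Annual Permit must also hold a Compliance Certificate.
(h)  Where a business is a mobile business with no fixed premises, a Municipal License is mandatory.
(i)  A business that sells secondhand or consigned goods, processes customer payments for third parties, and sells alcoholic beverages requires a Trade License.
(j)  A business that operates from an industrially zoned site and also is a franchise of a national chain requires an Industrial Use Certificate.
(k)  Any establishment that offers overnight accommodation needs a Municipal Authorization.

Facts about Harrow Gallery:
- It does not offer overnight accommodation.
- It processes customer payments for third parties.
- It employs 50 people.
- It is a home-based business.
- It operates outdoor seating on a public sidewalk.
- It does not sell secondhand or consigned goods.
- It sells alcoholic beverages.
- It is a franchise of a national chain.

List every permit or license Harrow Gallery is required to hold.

(a) Home Occupation Registration is not required → no effect.
(b) sells alcoholic beverages → Liquor Permit required.
(c) processes customer payments for third parties; does not sell secondhand or consigned goods; is a home-based business → Standard Certificate not required.
(d) is a home-based business; does not offer overnight accommodation → Home Occupation Registration not required.
(e) does not sell secondhand or consigned goods → Secondhand Dealer Certificate not required.
(f) employees 50 ≤ 51; operates outdoor seating on a public sidewalk → Annual Permit required.
(g) Annual Permit is required → Compliance Certificate also required.
(h) is a home-based business (not: is a mobile business with no fixed premises) → Municipal License not required.
(i) does not sell secondhand or consigned goods; processes customer payments for third parties; sells alcoholic beverages → Trade License not required.
(j) is a home-based business (not: operates from an industrially zoned site); is a franchise of a national chain → Industrial Use Certificate not required.
(k) does not offer overnight accommodation → Municipal Authorization not required.

Annual Permit, Compliance Certificate, Liquor Permit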